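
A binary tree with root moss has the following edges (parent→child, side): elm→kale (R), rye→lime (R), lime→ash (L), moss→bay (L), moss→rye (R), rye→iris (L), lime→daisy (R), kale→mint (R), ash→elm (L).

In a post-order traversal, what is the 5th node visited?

elm

Post-order visits the left subtree, then the right subtree, then the node.
At moss: go left to bay.
  bay is a leaf — visit bay.
At moss: go right to rye.
  At rye: go left to iris.
    iris is a leaf — visit iris.
  At rye: go right to lime.
    At lime: go left to ash.
      At ash: go left to elm.
        At elm: no left child.
        At elm: go right to kale.
          At kale: no left child.
          At kale: go right to mint.
            mint is a leaf — visit mint.
          Visit kale.
        Visit elm.
      At ash: no right child.
      Visit ash.
    At lime: go right to daisy.
      daisy is a leaf — visit daisy.
    Visit lime.
  Visit rye.
Visit moss.
Full post-order sequence: bay, iris, mint, kale, elm, ash, daisy, lime, rye, moss.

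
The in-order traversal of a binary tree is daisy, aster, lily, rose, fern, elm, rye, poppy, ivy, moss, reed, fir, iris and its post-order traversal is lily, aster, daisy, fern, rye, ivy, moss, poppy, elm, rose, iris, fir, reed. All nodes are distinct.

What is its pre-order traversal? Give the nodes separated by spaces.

The last element of post-order is the root; it splits in-order into left and right subtrees.
Root reed: left subtree has 10 nodes {daisy, aster, lily, rose, fern, elm, rye, poppy, ivy, moss}, right has 2 {fir, iris}.
  Root rose: left subtree has 3 nodes {daisy, aster, lily}, right has 6 {fern, elm, rye, poppy, ivy, moss}.
    Root daisy: left subtree has 0 nodes { }, right has 2 {aster, lily}.
      Root aster: left subtree has 0 nodes { }, right has 1 {lily}.
    Root elm: left subtree has 1 node {fern}, right has 4 {rye, poppy, ivy, moss}.
      Root poppy: left subtree has 1 node {rye}, right has 2 {ivy, moss}.
        Root moss: left subtree has 1 node {ivy}, right has 0 { }.
  Root fir: left subtree has 0 nodes { }, right has 1 {iris}.

reed rose daisy aster lily elm fern poppy rye moss ivy fir iris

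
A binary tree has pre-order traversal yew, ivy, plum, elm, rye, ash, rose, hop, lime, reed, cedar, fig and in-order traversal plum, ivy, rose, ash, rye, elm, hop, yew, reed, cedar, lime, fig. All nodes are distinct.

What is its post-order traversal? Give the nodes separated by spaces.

plum rose ash rye hop elm ivy cedar reed fig lime yew

The first element of pre-order is the root; it splits in-order into left and right subtrees.
Root yew: left subtree has 7 nodes {plum, ivy, rose, ash, rye, elm, hop}, right has 4 {reed, cedar, lime, fig}.
  Root ivy: left subtree has 1 node {plum}, right has 5 {rose, ash, rye, elm, hop}.
    Root elm: left subtree has 3 nodes {rose, ash, rye}, right has 1 {hop}.
      Root rye: left subtree has 2 nodes {rose, ash}, right has 0 { }.
        Root ash: left subtree has 1 node {rose}, right has 0 { }.
  Root lime: left subtree has 2 nodes {reed, cedar}, right has 1 {fig}.
    Root reed: left subtree has 0 nodes { }, right has 1 {cedar}.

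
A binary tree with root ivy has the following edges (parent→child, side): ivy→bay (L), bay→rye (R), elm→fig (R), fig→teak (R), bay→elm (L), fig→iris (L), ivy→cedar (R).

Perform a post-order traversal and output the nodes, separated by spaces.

Post-order visits the left subtree, then the right subtree, then the node.
At ivy: go left to bay.
  At bay: go left to elm.
    At elm: no left child.
    At elm: go right to fig.
      At fig: go left to iris.
        iris is a leaf — visit iris.
      At fig: go right to teak.
        teak is a leaf — visit teak.
      Visit fig.
    Visit elm.
  At bay: go right to rye.
    rye is a leaf — visit rye.
  Visit bay.
At ivy: go right to cedar.
  cedar is a leaf — visit cedar.
Visit ivy.

iris teak fig elm rye bay cedar ivy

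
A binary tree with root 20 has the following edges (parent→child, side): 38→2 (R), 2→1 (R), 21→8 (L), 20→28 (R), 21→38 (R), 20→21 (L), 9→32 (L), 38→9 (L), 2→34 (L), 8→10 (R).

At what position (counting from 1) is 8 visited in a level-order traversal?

4

Level-order visits nodes level by level from the root, left to right within each level.
Level 0: 20
Level 1: 21, 28
Level 2: 8, 38
Level 3: 10, 9, 2
Level 4: 32, 34, 1
Full level-order sequence: 20, 21, 28, 8, 38, 10, 9, 2, 32, 34, 1.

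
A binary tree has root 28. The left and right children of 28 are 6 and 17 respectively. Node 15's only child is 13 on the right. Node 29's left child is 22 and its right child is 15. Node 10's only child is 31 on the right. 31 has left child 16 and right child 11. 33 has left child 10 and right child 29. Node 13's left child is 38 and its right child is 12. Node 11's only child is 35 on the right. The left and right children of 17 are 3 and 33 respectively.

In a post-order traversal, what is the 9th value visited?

38

Post-order visits the left subtree, then the right subtree, then the node.
At 28: go left to 6.
  6 is a leaf — visit 6.
At 28: go right to 17.
  At 17: go left to 3.
    3 is a leaf — visit 3.
  At 17: go right to 33.
    At 33: go left to 10.
      At 10: no left child.
      At 10: go right to 31.
        At 31: go left to 16.
          16 is a leaf — visit 16.
        At 31: go right to 11.
          At 11: no left child.
          At 11: go right to 35.
            35 is a leaf — visit 35.
          Visit 11.
        Visit 31.
      Visit 10.
    At 33: go right to 29.
      At 29: go left to 22.
        22 is a leaf — visit 22.
      At 29: go right to 15.
        At 15: no left child.
        At 15: go right to 13.
          At 13: go left to 38.
            38 is a leaf — visit 38.
          At 13: go right to 12.
            12 is a leaf — visit 12.
          Visit 13.
        Visit 15.
      Visit 29.
    Visit 33.
  Visit 17.
Visit 28.
Full post-order sequence: 6, 3, 16, 35, 11, 31, 10, 22, 38, 12, 13, 15, 29, 33, 17, 28.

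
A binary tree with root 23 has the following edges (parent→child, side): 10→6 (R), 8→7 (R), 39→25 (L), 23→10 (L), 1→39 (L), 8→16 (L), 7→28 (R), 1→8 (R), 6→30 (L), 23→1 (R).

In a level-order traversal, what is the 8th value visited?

25

Level-order visits nodes level by level from the root, left to right within each level.
Level 0: 23
Level 1: 10, 1
Level 2: 6, 39, 8
Level 3: 30, 25, 16, 7
Level 4: 28
Full level-order sequence: 23, 10, 1, 6, 39, 8, 30, 25, 16, 7, 28.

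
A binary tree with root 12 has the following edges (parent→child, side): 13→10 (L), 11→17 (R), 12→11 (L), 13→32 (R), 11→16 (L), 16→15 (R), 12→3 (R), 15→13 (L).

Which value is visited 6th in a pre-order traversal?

10

Pre-order visits the node, then its left subtree, then its right subtree.
Visit 12.
At 12: go left to 11.
  Visit 11.
  At 11: go left to 16.
    Visit 16.
    At 16: no left child.
    At 16: go right to 15.
      Visit 15.
      At 15: go left to 13.
        Visit 13.
        At 13: go left to 10.
          10 is a leaf — visit 10.
        At 13: go right to 32.
          32 is a leaf — visit 32.
      At 15: no right child.
  At 11: go right to 17.
    17 is a leaf — visit 17.
At 12: go right to 3.
  3 is a leaf — visit 3.
Full pre-order sequence: 12, 11, 16, 15, 13, 10, 32, 17, 3.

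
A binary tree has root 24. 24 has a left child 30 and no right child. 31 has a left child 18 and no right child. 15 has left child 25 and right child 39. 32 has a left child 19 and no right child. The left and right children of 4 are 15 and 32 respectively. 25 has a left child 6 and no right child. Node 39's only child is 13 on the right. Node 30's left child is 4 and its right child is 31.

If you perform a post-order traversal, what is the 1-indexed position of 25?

2

Post-order visits the left subtree, then the right subtree, then the node.
At 24: go left to 30.
  At 30: go left to 4.
    At 4: go left to 15.
      At 15: go left to 25.
        At 25: go left to 6.
          6 is a leaf — visit 6.
        At 25: no right child.
        Visit 25.
      At 15: go right to 39.
        At 39: no left child.
        At 39: go right to 13.
          13 is a leaf — visit 13.
        Visit 39.
      Visit 15.
    At 4: go right to 32.
      At 32: go left to 19.
        19 is a leaf — visit 19.
      At 32: no right child.
      Visit 32.
    Visit 4.
  At 30: go right to 31.
    At 31: go left to 18.
      18 is a leaf — visit 18.
    At 31: no right child.
    Visit 31.
  Visit 30.
At 24: no right child.
Visit 24.
Full post-order sequence: 6, 25, 13, 39, 15, 19, 32, 4, 18, 31, 30, 24.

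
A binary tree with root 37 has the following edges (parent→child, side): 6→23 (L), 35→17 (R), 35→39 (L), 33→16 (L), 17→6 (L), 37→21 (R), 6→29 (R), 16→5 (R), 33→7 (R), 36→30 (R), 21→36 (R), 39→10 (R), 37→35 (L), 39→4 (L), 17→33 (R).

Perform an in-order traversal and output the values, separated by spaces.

4 39 10 35 23 6 29 17 16 5 33 7 37 21 36 30

In-order visits the left subtree, then the node, then the right subtree.
At 37: go left to 35.
  At 35: go left to 39.
    At 39: go left to 4.
      4 is a leaf — visit 4.
    Visit 39.
    At 39: go right to 10.
      10 is a leaf — visit 10.
  Visit 35.
  At 35: go right to 17.
    At 17: go left to 6.
      At 6: go left to 23.
        23 is a leaf — visit 23.
      Visit 6.
      At 6: go right to 29.
        29 is a leaf — visit 29.
    Visit 17.
    At 17: go right to 33.
      At 33: go left to 16.
        At 16: no left child.
        Visit 16.
        At 16: go right to 5.
          5 is a leaf — visit 5.
      Visit 33.
      At 33: go right to 7.
        7 is a leaf — visit 7.
Visit 37.
At 37: go right to 21.
  At 21: no left child.
  Visit 21.
  At 21: go right to 36.
    At 36: no left child.
    Visit 36.
    At 36: go right to 30.
      30 is a leaf — visit 30.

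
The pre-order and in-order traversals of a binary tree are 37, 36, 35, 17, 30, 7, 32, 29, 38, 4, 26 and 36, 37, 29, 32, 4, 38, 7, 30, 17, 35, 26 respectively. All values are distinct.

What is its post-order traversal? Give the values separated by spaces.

The first element of pre-order is the root; it splits in-order into left and right subtrees.
Root 37: left subtree has 1 node {36}, right has 9 {29, 32, 4, 38, 7, 30, 17, 35, 26}.
  Root 35: left subtree has 7 nodes {29, 32, 4, 38, 7, 30, 17}, right has 1 {26}.
    Root 17: left subtree has 6 nodes {29, 32, 4, 38, 7, 30}, right has 0 { }.
      Root 30: left subtree has 5 nodes {29, 32, 4, 38, 7}, right has 0 { }.
        Root 7: left subtree has 4 nodes {29, 32, 4, 38}, right has 0 { }.
          Root 32: left subtree has 1 node {29}, right has 2 {4, 38}.
            Root 38: left subtree has 1 node {4}, right has 0 { }.

36 29 4 38 32 7 30 17 26 35 37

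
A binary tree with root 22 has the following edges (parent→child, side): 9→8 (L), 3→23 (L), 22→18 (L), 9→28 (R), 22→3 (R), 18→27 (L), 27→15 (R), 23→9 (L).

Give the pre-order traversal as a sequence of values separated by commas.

Pre-order visits the node, then its left subtree, then its right subtree.
Visit 22.
At 22: go left to 18.
  Visit 18.
  At 18: go left to 27.
    Visit 27.
    At 27: no left child.
    At 27: go right to 15.
      15 is a leaf — visit 15.
  At 18: no right child.
At 22: go right to 3.
  Visit 3.
  At 3: go left to 23.
    Visit 23.
    At 23: go left to 9.
      Visit 9.
      At 9: go left to 8.
        8 is a leaf — visit 8.
      At 9: go right to 28.
        28 is a leaf — visit 28.
    At 23: no right child.
  At 3: no right child.

22, 18, 27, 15, 3, 23, 9, 8, 28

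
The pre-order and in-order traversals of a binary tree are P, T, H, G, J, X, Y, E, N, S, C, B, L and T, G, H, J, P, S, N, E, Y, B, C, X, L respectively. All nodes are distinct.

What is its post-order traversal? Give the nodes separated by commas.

The first element of pre-order is the root; it splits in-order into left and right subtrees.
Root P: left subtree has 4 nodes {T, G, H, J}, right has 8 {S, N, E, Y, B, C, X, L}.
  Root T: left subtree has 0 nodes { }, right has 3 {G, H, J}.
    Root H: left subtree has 1 node {G}, right has 1 {J}.
  Root X: left subtree has 6 nodes {S, N, E, Y, B, C}, right has 1 {L}.
    Root Y: left subtree has 3 nodes {S, N, E}, right has 2 {B, C}.
      Root E: left subtree has 2 nodes {S, N}, right has 0 { }.
        Root N: left subtree has 1 node {S}, right has 0 { }.
      Root C: left subtree has 1 node {B}, right has 0 { }.

G, J, H, T, S, N, E, B, C, Y, L, X, P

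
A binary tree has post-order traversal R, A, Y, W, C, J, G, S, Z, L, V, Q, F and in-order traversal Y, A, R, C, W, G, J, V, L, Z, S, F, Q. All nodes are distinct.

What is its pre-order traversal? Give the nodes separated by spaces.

The last element of post-order is the root; it splits in-order into left and right subtrees.
Root F: left subtree has 11 nodes {Y, A, R, C, W, G, J, V, L, Z, S}, right has 1 {Q}.
  Root V: left subtree has 7 nodes {Y, A, R, C, W, G, J}, right has 3 {L, Z, S}.
    Root G: left subtree has 5 nodes {Y, A, R, C, W}, right has 1 {J}.
      Root C: left subtree has 3 nodes {Y, A, R}, right has 1 {W}.
        Root Y: left subtree has 0 nodes { }, right has 2 {A, R}.
          Root A: left subtree has 0 nodes { }, right has 1 {R}.
    Root L: left subtree has 0 nodes { }, right has 2 {Z, S}.
      Root Z: left subtree has 0 nodes { }, right has 1 {S}.

F V G C Y A R W J L Z S Q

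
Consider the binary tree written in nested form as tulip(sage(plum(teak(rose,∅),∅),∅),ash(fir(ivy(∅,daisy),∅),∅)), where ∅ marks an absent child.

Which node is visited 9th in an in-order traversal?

ash

In-order visits the left subtree, then the node, then the right subtree.
At tulip: go left to sage.
  At sage: go left to plum.
    At plum: go left to teak.
      At teak: go left to rose.
        rose is a leaf — visit rose.
      Visit teak.
      At teak: no right child.
    Visit plum.
    At plum: no right child.
  Visit sage.
  At sage: no right child.
Visit tulip.
At tulip: go right to ash.
  At ash: go left to fir.
    At fir: go left to ivy.
      At ivy: no left child.
      Visit ivy.
      At ivy: go right to daisy.
        daisy is a leaf — visit daisy.
    Visit fir.
    At fir: no right child.
  Visit ash.
  At ash: no right child.
Full in-order sequence: rose, teak, plum, sage, tulip, ivy, daisy, fir, ash.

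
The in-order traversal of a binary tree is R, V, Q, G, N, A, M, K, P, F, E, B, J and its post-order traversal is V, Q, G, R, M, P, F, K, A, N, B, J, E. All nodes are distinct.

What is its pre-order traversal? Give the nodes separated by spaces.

E N R G Q V A K M F P J B

The last element of post-order is the root; it splits in-order into left and right subtrees.
Root E: left subtree has 10 nodes {R, V, Q, G, N, A, M, K, P, F}, right has 2 {B, J}.
  Root N: left subtree has 4 nodes {R, V, Q, G}, right has 5 {A, M, K, P, F}.
    Root R: left subtree has 0 nodes { }, right has 3 {V, Q, G}.
      Root G: left subtree has 2 nodes {V, Q}, right has 0 { }.
        Root Q: left subtree has 1 node {V}, right has 0 { }.
    Root A: left subtree has 0 nodes { }, right has 4 {M, K, P, F}.
      Root K: left subtree has 1 node {M}, right has 2 {P, F}.
        Root F: left subtree has 1 node {P}, right has 0 { }.
  Root J: left subtree has 1 node {B}, right has 0 { }.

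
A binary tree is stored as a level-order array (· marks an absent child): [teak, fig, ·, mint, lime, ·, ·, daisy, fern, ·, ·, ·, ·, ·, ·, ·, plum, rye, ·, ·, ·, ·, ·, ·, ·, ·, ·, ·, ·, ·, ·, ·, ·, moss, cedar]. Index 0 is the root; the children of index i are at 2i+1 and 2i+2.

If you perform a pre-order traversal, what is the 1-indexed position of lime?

Pre-order visits the node, then its left subtree, then its right subtree.
Visit teak.
At teak: go left to fig.
  Visit fig.
  At fig: go left to mint.
    Visit mint.
    At mint: go left to daisy.
      Visit daisy.
      At daisy: no left child.
      At daisy: go right to plum.
        Visit plum.
        At plum: go left to moss.
          moss is a leaf — visit moss.
        At plum: go right to cedar.
          cedar is a leaf — visit cedar.
    At mint: go right to fern.
      Visit fern.
      At fern: go left to rye.
        rye is a leaf — visit rye.
      At fern: no right child.
  At fig: go right to lime.
    lime is a leaf — visit lime.
At teak: no right child.
Full pre-order sequence: teak, fig, mint, daisy, plum, moss, cedar, fern, rye, lime.

10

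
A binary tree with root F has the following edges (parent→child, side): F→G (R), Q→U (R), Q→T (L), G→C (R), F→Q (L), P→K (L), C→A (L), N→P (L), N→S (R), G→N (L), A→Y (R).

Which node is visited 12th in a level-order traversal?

Y

Level-order visits nodes level by level from the root, left to right within each level.
Level 0: F
Level 1: Q, G
Level 2: T, U, N, C
Level 3: P, S, A
Level 4: K, Y
Full level-order sequence: F, Q, G, T, U, N, C, P, S, A, K, Y.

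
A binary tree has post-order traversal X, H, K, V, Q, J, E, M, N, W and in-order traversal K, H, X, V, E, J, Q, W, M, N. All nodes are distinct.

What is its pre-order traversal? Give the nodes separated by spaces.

The last element of post-order is the root; it splits in-order into left and right subtrees.
Root W: left subtree has 7 nodes {K, H, X, V, E, J, Q}, right has 2 {M, N}.
  Root E: left subtree has 4 nodes {K, H, X, V}, right has 2 {J, Q}.
    Root V: left subtree has 3 nodes {K, H, X}, right has 0 { }.
      Root K: left subtree has 0 nodes { }, right has 2 {H, X}.
        Root H: left subtree has 0 nodes { }, right has 1 {X}.
    Root J: left subtree has 0 nodes { }, right has 1 {Q}.
  Root N: left subtree has 1 node {M}, right has 0 { }.

W E V K H X J Q N M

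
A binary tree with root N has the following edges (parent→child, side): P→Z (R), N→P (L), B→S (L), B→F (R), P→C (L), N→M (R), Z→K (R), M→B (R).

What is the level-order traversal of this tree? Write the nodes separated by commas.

N, P, M, C, Z, B, K, S, F

Level-order visits nodes level by level from the root, left to right within each level.
Level 0: N
Level 1: P, M
Level 2: C, Z, B
Level 3: K, S, F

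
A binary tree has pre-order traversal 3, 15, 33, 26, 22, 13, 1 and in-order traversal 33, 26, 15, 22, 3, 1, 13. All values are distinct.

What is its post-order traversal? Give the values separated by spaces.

The first element of pre-order is the root; it splits in-order into left and right subtrees.
Root 3: left subtree has 4 nodes {33, 26, 15, 22}, right has 2 {1, 13}.
  Root 15: left subtree has 2 nodes {33, 26}, right has 1 {22}.
    Root 33: left subtree has 0 nodes { }, right has 1 {26}.
  Root 13: left subtree has 1 node {1}, right has 0 { }.

26 33 22 15 1 13 3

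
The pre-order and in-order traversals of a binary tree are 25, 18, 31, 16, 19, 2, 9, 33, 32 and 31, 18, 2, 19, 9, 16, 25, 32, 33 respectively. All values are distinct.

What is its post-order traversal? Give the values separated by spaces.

31 2 9 19 16 18 32 33 25

The first element of pre-order is the root; it splits in-order into left and right subtrees.
Root 25: left subtree has 6 nodes {31, 18, 2, 19, 9, 16}, right has 2 {32, 33}.
  Root 18: left subtree has 1 node {31}, right has 4 {2, 19, 9, 16}.
    Root 16: left subtree has 3 nodes {2, 19, 9}, right has 0 { }.
      Root 19: left subtree has 1 node {2}, right has 1 {9}.
  Root 33: left subtree has 1 node {32}, right has 0 { }.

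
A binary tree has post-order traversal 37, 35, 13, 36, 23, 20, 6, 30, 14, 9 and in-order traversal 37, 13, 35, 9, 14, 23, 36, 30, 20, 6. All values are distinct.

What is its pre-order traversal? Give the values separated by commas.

The last element of post-order is the root; it splits in-order into left and right subtrees.
Root 9: left subtree has 3 nodes {37, 13, 35}, right has 6 {14, 23, 36, 30, 20, 6}.
  Root 13: left subtree has 1 node {37}, right has 1 {35}.
  Root 14: left subtree has 0 nodes { }, right has 5 {23, 36, 30, 20, 6}.
    Root 30: left subtree has 2 nodes {23, 36}, right has 2 {20, 6}.
      Root 23: left subtree has 0 nodes { }, right has 1 {36}.
      Root 6: left subtree has 1 node {20}, right has 0 { }.

9, 13, 37, 35, 14, 30, 23, 36, 6, 20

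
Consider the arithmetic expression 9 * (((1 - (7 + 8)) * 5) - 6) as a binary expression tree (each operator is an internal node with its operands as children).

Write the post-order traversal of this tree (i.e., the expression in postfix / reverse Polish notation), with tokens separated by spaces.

9 1 7 8 + - 5 * 6 - *

Post-order on an expression tree gives postfix notation: for each operator, emit left operand, right operand, then the operator.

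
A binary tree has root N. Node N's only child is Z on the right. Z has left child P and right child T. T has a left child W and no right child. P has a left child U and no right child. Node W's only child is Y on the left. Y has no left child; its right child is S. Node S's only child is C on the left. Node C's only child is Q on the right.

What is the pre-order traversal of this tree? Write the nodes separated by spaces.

Pre-order visits the node, then its left subtree, then its right subtree.
Visit N.
At N: no left child.
At N: go right to Z.
  Visit Z.
  At Z: go left to P.
    Visit P.
    At P: go left to U.
      U is a leaf — visit U.
    At P: no right child.
  At Z: go right to T.
    Visit T.
    At T: go left to W.
      Visit W.
      At W: go left to Y.
        Visit Y.
        At Y: no left child.
        At Y: go right to S.
          Visit S.
          At S: go left to C.
            Visit C.
            At C: no left child.
            At C: go right to Q.
              Q is a leaf — visit Q.
          At S: no right child.
      At W: no right child.
    At T: no right child.

N Z P U T W Y S C Q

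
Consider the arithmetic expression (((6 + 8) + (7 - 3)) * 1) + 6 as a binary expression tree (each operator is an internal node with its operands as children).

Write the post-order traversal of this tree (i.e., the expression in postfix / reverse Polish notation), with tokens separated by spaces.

6 8 + 7 3 - + 1 * 6 +

Post-order on an expression tree gives postfix notation: for each operator, emit left operand, right operand, then the operator.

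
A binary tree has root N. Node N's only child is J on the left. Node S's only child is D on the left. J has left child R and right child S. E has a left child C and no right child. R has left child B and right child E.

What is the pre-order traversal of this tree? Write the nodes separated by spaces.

Pre-order visits the node, then its left subtree, then its right subtree.
Visit N.
At N: go left to J.
  Visit J.
  At J: go left to R.
    Visit R.
    At R: go left to B.
      B is a leaf — visit B.
    At R: go right to E.
      Visit E.
      At E: go left to C.
        C is a leaf — visit C.
      At E: no right child.
  At J: go right to S.
    Visit S.
    At S: go left to D.
      D is a leaf — visit D.
    At S: no right child.
At N: no right child.

N J R B E C S D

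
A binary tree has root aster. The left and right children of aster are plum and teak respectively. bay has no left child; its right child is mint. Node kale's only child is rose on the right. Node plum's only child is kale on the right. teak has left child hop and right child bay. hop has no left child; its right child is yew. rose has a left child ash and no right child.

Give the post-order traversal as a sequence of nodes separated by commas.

Post-order visits the left subtree, then the right subtree, then the node.
At aster: go left to plum.
  At plum: no left child.
  At plum: go right to kale.
    At kale: no left child.
    At kale: go right to rose.
      At rose: go left to ash.
        ash is a leaf — visit ash.
      At rose: no right child.
      Visit rose.
    Visit kale.
  Visit plum.
At aster: go right to teak.
  At teak: go left to hop.
    At hop: no left child.
    At hop: go right to yew.
      yew is a leaf — visit yew.
    Visit hop.
  At teak: go right to bay.
    At bay: no left child.
    At bay: go right to mint.
      mint is a leaf — visit mint.
    Visit bay.
  Visit teak.
Visit aster.

ash, rose, kale, plum, yew, hop, mint, bay, teak, aster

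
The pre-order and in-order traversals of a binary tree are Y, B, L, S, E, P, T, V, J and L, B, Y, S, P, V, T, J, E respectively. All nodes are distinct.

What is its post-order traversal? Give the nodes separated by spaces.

The first element of pre-order is the root; it splits in-order into left and right subtrees.
Root Y: left subtree has 2 nodes {L, B}, right has 6 {S, P, V, T, J, E}.
  Root B: left subtree has 1 node {L}, right has 0 { }.
  Root S: left subtree has 0 nodes { }, right has 5 {P, V, T, J, E}.
    Root E: left subtree has 4 nodes {P, V, T, J}, right has 0 { }.
      Root P: left subtree has 0 nodes { }, right has 3 {V, T, J}.
        Root T: left subtree has 1 node {V}, right has 1 {J}.

L B V J T P E S Y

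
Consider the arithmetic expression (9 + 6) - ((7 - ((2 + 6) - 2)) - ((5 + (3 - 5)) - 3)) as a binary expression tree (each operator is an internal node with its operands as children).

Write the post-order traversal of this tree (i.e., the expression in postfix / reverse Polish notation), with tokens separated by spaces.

9 6 + 7 2 6 + 2 - - 5 3 5 - + 3 - - -

Post-order on an expression tree gives postfix notation: for each operator, emit left operand, right operand, then the operator.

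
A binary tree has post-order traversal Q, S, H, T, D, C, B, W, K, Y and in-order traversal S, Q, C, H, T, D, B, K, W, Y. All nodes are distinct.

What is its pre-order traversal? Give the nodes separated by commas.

The last element of post-order is the root; it splits in-order into left and right subtrees.
Root Y: left subtree has 9 nodes {S, Q, C, H, T, D, B, K, W}, right has 0 { }.
  Root K: left subtree has 7 nodes {S, Q, C, H, T, D, B}, right has 1 {W}.
    Root B: left subtree has 6 nodes {S, Q, C, H, T, D}, right has 0 { }.
      Root C: left subtree has 2 nodes {S, Q}, right has 3 {H, T, D}.
        Root S: left subtree has 0 nodes { }, right has 1 {Q}.
        Root D: left subtree has 2 nodes {H, T}, right has 0 { }.
          Root T: left subtree has 1 node {H}, right has 0 { }.

Y, K, B, C, S, Q, D, T, H, W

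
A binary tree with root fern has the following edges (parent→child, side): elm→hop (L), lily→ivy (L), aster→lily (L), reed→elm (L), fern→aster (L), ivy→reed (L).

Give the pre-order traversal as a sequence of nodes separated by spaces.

fern aster lily ivy reed elm hop

Pre-order visits the node, then its left subtree, then its right subtree.
Visit fern.
At fern: go left to aster.
  Visit aster.
  At aster: go left to lily.
    Visit lily.
    At lily: go left to ivy.
      Visit ivy.
      At ivy: go left to reed.
        Visit reed.
        At reed: go left to elm.
          Visit elm.
          At elm: go left to hop.
            hop is a leaf — visit hop.
          At elm: no right child.
        At reed: no right child.
      At ivy: no right child.
    At lily: no right child.
  At aster: no right child.
At fern: no right child.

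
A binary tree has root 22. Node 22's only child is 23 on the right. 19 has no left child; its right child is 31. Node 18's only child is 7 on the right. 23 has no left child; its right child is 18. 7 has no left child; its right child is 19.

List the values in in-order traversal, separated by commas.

22, 23, 18, 7, 19, 31

In-order visits the left subtree, then the node, then the right subtree.
At 22: no left child.
Visit 22.
At 22: go right to 23.
  At 23: no left child.
  Visit 23.
  At 23: go right to 18.
    At 18: no left child.
    Visit 18.
    At 18: go right to 7.
      At 7: no left child.
      Visit 7.
      At 7: go right to 19.
        At 19: no left child.
        Visit 19.
        At 19: go right to 31.
          31 is a leaf — visit 31.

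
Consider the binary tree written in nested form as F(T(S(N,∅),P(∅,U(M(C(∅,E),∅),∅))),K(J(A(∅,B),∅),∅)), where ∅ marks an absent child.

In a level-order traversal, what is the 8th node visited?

U

Level-order visits nodes level by level from the root, left to right within each level.
Level 0: F
Level 1: T, K
Level 2: S, P, J
Level 3: N, U, A
Level 4: M, B
Level 5: C
Level 6: E
Full level-order sequence: F, T, K, S, P, J, N, U, A, M, B, C, E.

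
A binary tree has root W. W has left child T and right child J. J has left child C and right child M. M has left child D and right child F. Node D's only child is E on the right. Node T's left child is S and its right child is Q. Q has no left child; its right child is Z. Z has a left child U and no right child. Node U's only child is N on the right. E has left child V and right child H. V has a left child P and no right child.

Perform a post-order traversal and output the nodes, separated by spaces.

S N U Z Q T C P V H E D F M J W

Post-order visits the left subtree, then the right subtree, then the node.
At W: go left to T.
  At T: go left to S.
    S is a leaf — visit S.
  At T: go right to Q.
    At Q: no left child.
    At Q: go right to Z.
      At Z: go left to U.
        At U: no left child.
        At U: go right to N.
          N is a leaf — visit N.
        Visit U.
      At Z: no right child.
      Visit Z.
    Visit Q.
  Visit T.
At W: go right to J.
  At J: go left to C.
    C is a leaf — visit C.
  At J: go right to M.
    At M: go left to D.
      At D: no left child.
      At D: go right to E.
        At E: go left to V.
          At V: go left to P.
            P is a leaf — visit P.
          At V: no right child.
          Visit V.
        At E: go right to H.
          H is a leaf — visit H.
        Visit E.
      Visit D.
    At M: go right to F.
      F is a leaf — visit F.
    Visit M.
  Visit J.
Visit W.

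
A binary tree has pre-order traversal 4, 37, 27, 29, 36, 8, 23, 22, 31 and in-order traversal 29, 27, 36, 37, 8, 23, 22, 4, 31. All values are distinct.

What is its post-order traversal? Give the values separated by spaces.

The first element of pre-order is the root; it splits in-order into left and right subtrees.
Root 4: left subtree has 7 nodes {29, 27, 36, 37, 8, 23, 22}, right has 1 {31}.
  Root 37: left subtree has 3 nodes {29, 27, 36}, right has 3 {8, 23, 22}.
    Root 27: left subtree has 1 node {29}, right has 1 {36}.
    Root 8: left subtree has 0 nodes { }, right has 2 {23, 22}.
      Root 23: left subtree has 0 nodes { }, right has 1 {22}.

29 36 27 22 23 8 37 31 4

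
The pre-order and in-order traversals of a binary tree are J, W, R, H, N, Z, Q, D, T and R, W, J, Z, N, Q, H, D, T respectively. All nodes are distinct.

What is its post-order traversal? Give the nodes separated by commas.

R, W, Z, Q, N, T, D, H, J

The first element of pre-order is the root; it splits in-order into left and right subtrees.
Root J: left subtree has 2 nodes {R, W}, right has 6 {Z, N, Q, H, D, T}.
  Root W: left subtree has 1 node {R}, right has 0 { }.
  Root H: left subtree has 3 nodes {Z, N, Q}, right has 2 {D, T}.
    Root N: left subtree has 1 node {Z}, right has 1 {Q}.
    Root D: left subtree has 0 nodes { }, right has 1 {T}.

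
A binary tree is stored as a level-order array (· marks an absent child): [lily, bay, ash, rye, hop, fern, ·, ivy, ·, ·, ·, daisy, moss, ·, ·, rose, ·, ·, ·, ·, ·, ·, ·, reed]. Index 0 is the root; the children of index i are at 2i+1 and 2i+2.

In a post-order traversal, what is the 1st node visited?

Post-order visits the left subtree, then the right subtree, then the node.
At lily: go left to bay.
  At bay: go left to rye.
    At rye: go left to ivy.
      At ivy: go left to rose.
        rose is a leaf — visit rose.
      At ivy: no right child.
      Visit ivy.
    At rye: no right child.
    Visit rye.
  At bay: go right to hop.
    hop is a leaf — visit hop.
  Visit bay.
At lily: go right to ash.
  At ash: go left to fern.
    At fern: go left to daisy.
      At daisy: go left to reed.
        reed is a leaf — visit reed.
      At daisy: no right child.
      Visit daisy.
    At fern: go right to moss.
      moss is a leaf — visit moss.
    Visit fern.
  At ash: no right child.
  Visit ash.
Visit lily.
Full post-order sequence: rose, ivy, rye, hop, bay, reed, daisy, moss, fern, ash, lily.

rose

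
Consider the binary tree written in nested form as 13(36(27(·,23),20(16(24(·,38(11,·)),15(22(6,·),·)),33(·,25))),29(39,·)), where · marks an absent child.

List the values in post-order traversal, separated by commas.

Post-order visits the left subtree, then the right subtree, then the node.
At 13: go left to 36.
  At 36: go left to 27.
    At 27: no left child.
    At 27: go right to 23.
      23 is a leaf — visit 23.
    Visit 27.
  At 36: go right to 20.
    At 20: go left to 16.
      At 16: go left to 24.
        At 24: no left child.
        At 24: go right to 38.
          At 38: go left to 11.
            11 is a leaf — visit 11.
          At 38: no right child.
          Visit 38.
        Visit 24.
      At 16: go right to 15.
        At 15: go left to 22.
          At 22: go left to 6.
            6 is a leaf — visit 6.
          At 22: no right child.
          Visit 22.
        At 15: no right child.
        Visit 15.
      Visit 16.
    At 20: go right to 33.
      At 33: no left child.
      At 33: go right to 25.
        25 is a leaf — visit 25.
      Visit 33.
    Visit 20.
  Visit 36.
At 13: go right to 29.
  At 29: go left to 39.
    39 is a leaf — visit 39.
  At 29: no right child.
  Visit 29.
Visit 13.

23, 27, 11, 38, 24, 6, 22, 15, 16, 25, 33, 20, 36, 39, 29, 13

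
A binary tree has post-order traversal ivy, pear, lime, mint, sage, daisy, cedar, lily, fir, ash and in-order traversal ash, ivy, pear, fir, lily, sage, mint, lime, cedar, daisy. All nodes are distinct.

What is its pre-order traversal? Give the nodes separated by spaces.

The last element of post-order is the root; it splits in-order into left and right subtrees.
Root ash: left subtree has 0 nodes { }, right has 9 {ivy, pear, fir, lily, sage, mint, lime, cedar, daisy}.
  Root fir: left subtree has 2 nodes {ivy, pear}, right has 6 {lily, sage, mint, lime, cedar, daisy}.
    Root pear: left subtree has 1 node {ivy}, right has 0 { }.
    Root lily: left subtree has 0 nodes { }, right has 5 {sage, mint, lime, cedar, daisy}.
      Root cedar: left subtree has 3 nodes {sage, mint, lime}, right has 1 {daisy}.
        Root sage: left subtree has 0 nodes { }, right has 2 {mint, lime}.
          Root mint: left subtree has 0 nodes { }, right has 1 {lime}.

ash fir pear ivy lily cedar sage mint lime daisy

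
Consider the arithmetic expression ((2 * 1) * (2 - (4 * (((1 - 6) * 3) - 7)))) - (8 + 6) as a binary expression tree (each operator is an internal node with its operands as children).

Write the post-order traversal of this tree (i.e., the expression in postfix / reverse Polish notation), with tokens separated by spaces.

2 1 * 2 4 1 6 - 3 * 7 - * - * 8 6 + -

Post-order on an expression tree gives postfix notation: for each operator, emit left operand, right operand, then the operator.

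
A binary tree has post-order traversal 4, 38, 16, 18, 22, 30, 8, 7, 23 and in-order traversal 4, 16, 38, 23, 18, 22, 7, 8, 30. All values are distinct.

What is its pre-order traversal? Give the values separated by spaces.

23 16 4 38 7 22 18 8 30

The last element of post-order is the root; it splits in-order into left and right subtrees.
Root 23: left subtree has 3 nodes {4, 16, 38}, right has 5 {18, 22, 7, 8, 30}.
  Root 16: left subtree has 1 node {4}, right has 1 {38}.
  Root 7: left subtree has 2 nodes {18, 22}, right has 2 {8, 30}.
    Root 22: left subtree has 1 node {18}, right has 0 { }.
    Root 8: left subtree has 0 nodes { }, right has 1 {30}.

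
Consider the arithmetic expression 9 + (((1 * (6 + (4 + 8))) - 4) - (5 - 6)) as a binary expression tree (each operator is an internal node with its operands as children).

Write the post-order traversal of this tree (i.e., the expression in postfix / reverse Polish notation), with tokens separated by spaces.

Post-order on an expression tree gives postfix notation: for each operator, emit left operand, right operand, then the operator.

9 1 6 4 8 + + * 4 - 5 6 - - +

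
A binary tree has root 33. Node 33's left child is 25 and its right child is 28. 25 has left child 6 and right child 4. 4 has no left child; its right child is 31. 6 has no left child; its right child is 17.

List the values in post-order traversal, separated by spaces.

Post-order visits the left subtree, then the right subtree, then the node.
At 33: go left to 25.
  At 25: go left to 6.
    At 6: no left child.
    At 6: go right to 17.
      17 is a leaf — visit 17.
    Visit 6.
  At 25: go right to 4.
    At 4: no left child.
    At 4: go right to 31.
      31 is a leaf — visit 31.
    Visit 4.
  Visit 25.
At 33: go right to 28.
  28 is a leaf — visit 28.
Visit 33.

17 6 31 4 25 28 33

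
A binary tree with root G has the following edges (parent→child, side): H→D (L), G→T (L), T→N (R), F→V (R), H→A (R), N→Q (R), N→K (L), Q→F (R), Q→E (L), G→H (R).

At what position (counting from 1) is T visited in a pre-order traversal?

2

Pre-order visits the node, then its left subtree, then its right subtree.
Visit G.
At G: go left to T.
  Visit T.
  At T: no left child.
  At T: go right to N.
    Visit N.
    At N: go left to K.
      K is a leaf — visit K.
    At N: go right to Q.
      Visit Q.
      At Q: go left to E.
        E is a leaf — visit E.
      At Q: go right to F.
        Visit F.
        At F: no left child.
        At F: go right to V.
          V is a leaf — visit V.
At G: go right to H.
  Visit H.
  At H: go left to D.
    D is a leaf — visit D.
  At H: go right to A.
    A is a leaf — visit A.
Full pre-order sequence: G, T, N, K, Q, E, F, V, H, D, A.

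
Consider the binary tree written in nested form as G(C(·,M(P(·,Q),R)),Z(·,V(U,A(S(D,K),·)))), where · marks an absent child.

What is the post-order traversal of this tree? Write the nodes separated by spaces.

Post-order visits the left subtree, then the right subtree, then the node.
At G: go left to C.
  At C: no left child.
  At C: go right to M.
    At M: go left to P.
      At P: no left child.
      At P: go right to Q.
        Q is a leaf — visit Q.
      Visit P.
    At M: go right to R.
      R is a leaf — visit R.
    Visit M.
  Visit C.
At G: go right to Z.
  At Z: no left child.
  At Z: go right to V.
    At V: go left to U.
      U is a leaf — visit U.
    At V: go right to A.
      At A: go left to S.
        At S: go left to D.
          D is a leaf — visit D.
        At S: go right to K.
          K is a leaf — visit K.
        Visit S.
      At A: no right child.
      Visit A.
    Visit V.
  Visit Z.
Visit G.

Q P R M C U D K S A V Z G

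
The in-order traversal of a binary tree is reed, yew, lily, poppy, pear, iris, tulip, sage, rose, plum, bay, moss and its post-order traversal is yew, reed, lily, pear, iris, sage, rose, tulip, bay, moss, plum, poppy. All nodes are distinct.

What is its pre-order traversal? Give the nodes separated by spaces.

The last element of post-order is the root; it splits in-order into left and right subtrees.
Root poppy: left subtree has 3 nodes {reed, yew, lily}, right has 8 {pear, iris, tulip, sage, rose, plum, bay, moss}.
  Root lily: left subtree has 2 nodes {reed, yew}, right has 0 { }.
    Root reed: left subtree has 0 nodes { }, right has 1 {yew}.
  Root plum: left subtree has 5 nodes {pear, iris, tulip, sage, rose}, right has 2 {bay, moss}.
    Root tulip: left subtree has 2 nodes {pear, iris}, right has 2 {sage, rose}.
      Root iris: left subtree has 1 node {pear}, right has 0 { }.
      Root rose: left subtree has 1 node {sage}, right has 0 { }.
    Root moss: left subtree has 1 node {bay}, right has 0 { }.

poppy lily reed yew plum tulip iris pear rose sage moss bay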